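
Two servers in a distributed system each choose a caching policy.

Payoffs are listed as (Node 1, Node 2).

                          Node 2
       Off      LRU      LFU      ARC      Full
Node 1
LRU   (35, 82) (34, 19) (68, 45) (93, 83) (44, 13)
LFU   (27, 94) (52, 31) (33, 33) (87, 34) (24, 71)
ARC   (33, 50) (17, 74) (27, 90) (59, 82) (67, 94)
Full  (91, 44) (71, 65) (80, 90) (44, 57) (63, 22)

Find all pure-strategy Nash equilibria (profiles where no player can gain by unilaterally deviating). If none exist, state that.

The pure Nash equilibria are (LRU, ARC); (ARC, Full); (Full, LFU).

Node 1 against Off: payoffs 35, 27, 33, 91 → best response Full.
Node 1 against LRU: payoffs 34, 52, 17, 71 → best response Full.
Node 1 against LFU: payoffs 68, 33, 27, 80 → best response Full.
Node 1 against ARC: payoffs 93, 87, 59, 44 → best response LRU.
Node 1 against Full: payoffs 44, 24, 67, 63 → best response ARC.
Node 2 against LRU: payoffs 82, 19, 45, 83, 13 → best response ARC.
Node 2 against LFU: payoffs 94, 31, 33, 34, 71 → best response Off.
Node 2 against ARC: payoffs 50, 74, 90, 82, 94 → best response Full.
Node 2 against Full: payoffs 44, 65, 90, 57, 22 → best response LFU.
Mutual best responses: (LRU, ARC); (ARC, Full); (Full, LFU).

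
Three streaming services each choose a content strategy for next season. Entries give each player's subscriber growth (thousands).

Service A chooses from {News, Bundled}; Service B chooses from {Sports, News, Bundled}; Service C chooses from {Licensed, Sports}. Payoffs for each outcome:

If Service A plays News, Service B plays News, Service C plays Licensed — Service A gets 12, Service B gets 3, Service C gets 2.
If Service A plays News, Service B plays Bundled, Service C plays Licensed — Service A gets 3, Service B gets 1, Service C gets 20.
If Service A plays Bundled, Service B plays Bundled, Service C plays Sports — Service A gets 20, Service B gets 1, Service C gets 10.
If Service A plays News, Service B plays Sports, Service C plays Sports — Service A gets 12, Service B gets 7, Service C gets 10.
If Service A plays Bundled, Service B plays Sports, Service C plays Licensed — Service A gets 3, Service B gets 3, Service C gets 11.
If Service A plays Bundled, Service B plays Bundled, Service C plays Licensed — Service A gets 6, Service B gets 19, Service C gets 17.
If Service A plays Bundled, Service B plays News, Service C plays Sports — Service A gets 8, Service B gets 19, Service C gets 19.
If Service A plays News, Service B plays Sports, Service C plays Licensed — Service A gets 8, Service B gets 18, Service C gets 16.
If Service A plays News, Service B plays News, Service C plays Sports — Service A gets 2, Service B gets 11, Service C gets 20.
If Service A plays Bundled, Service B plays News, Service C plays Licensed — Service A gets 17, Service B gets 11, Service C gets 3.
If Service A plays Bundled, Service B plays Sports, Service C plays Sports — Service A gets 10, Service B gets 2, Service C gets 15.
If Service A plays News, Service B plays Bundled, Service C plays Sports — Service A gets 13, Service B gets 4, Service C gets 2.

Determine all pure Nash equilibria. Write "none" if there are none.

(News, Sports, Licensed) and (Bundled, News, Sports) and (Bundled, Bundled, Licensed)

(News, Sports, Licensed): Service A gets 8, best alternative 3; Service B gets 18, best alternative 3; Service C gets 16, best alternative 10. No profitable deviation — NE.
(News, Sports, Sports): Service B can switch to News (7 → 11). Not NE.
(News, News, Licensed): Service A can switch to Bundled (12 → 17). Not NE.
(News, News, Sports): Service A can switch to Bundled (2 → 8). Not NE.
(News, Bundled, Licensed): Service A can switch to Bundled (3 → 6). Not NE.
(News, Bundled, Sports): Service A can switch to Bundled (13 → 20). Not NE.
(Bundled, Sports, Licensed): Service A can switch to News (3 → 8). Not NE.
(Bundled, Sports, Sports): Service A can switch to News (10 → 12). Not NE.
(Bundled, News, Licensed): Service B can switch to Bundled (11 → 19). Not NE.
(Bundled, News, Sports): Service A gets 8, best alternative 2; Service B gets 19, best alternative 2; Service C gets 19, best alternative 3. No profitable deviation — NE.
(Bundled, Bundled, Licensed): Service A gets 6, best alternative 3; Service B gets 19, best alternative 11; Service C gets 17, best alternative 10. No profitable deviation — NE.
(Bundled, Bundled, Sports): Service B can switch to Sports (1 → 2). Not NE.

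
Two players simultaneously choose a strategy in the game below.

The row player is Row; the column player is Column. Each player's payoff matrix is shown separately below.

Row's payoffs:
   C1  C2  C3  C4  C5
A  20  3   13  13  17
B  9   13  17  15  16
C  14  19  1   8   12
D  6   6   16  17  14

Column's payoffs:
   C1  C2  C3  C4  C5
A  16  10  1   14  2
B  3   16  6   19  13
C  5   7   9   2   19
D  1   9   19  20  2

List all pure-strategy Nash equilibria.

(A, C1): Row gets 20, best alternative 14; Column gets 16, best alternative 14. No profitable deviation — NE.
(A, C2): Row can switch to B (3 → 13). Not NE.
(A, C3): Row can switch to B (13 → 17). Not NE.
(A, C4): Row can switch to B (13 → 15). Not NE.
(A, C5): Column can switch to C1 (2 → 16). Not NE.
(B, C1): Row can switch to A (9 → 20). Not NE.
(B, C2): Row can switch to C (13 → 19). Not NE.
(D, C4): Row gets 17, best alternative 15; Column gets 20, best alternative 19. No profitable deviation — NE.
(The remaining 12 profiles each have a profitable deviation by the same check.)

(A, C1); (D, C4)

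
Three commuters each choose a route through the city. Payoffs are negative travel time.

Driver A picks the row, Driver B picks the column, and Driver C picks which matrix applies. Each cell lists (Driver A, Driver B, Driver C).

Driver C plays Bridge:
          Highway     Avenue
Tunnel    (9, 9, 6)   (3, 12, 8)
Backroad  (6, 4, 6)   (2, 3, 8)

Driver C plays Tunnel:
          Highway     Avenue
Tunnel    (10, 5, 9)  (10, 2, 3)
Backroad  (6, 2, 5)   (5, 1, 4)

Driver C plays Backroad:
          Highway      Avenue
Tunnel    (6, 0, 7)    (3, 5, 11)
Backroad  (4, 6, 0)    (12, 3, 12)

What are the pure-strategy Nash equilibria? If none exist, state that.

Pure NE: (Tunnel, Highway, Tunnel)

For each player, find the best response to each opponent profile; mutual best responses are the pure NE.
Driver A against (Highway, Bridge): payoffs 9, 6 → best response Tunnel.
Driver A against (Highway, Tunnel): payoffs 10, 6 → best response Tunnel.
Driver A against (Highway, Backroad): payoffs 6, 4 → best response Tunnel.
Driver A against (Avenue, Bridge): payoffs 3, 2 → best response Tunnel.
Driver A against (Avenue, Tunnel): payoffs 10, 5 → best response Tunnel.
Driver A against (Avenue, Backroad): payoffs 3, 12 → best response Backroad.
Driver B against (Tunnel, Bridge): payoffs 9, 12 → best response Avenue.
Driver B against (Tunnel, Tunnel): payoffs 5, 2 → best response Highway.
Driver B against (Tunnel, Backroad): payoffs 0, 5 → best response Avenue.
Driver B against (Backroad, Bridge): payoffs 4, 3 → best response Highway.
Driver B against (Backroad, Tunnel): payoffs 2, 1 → best response Highway.
Driver B against (Backroad, Backroad): payoffs 6, 3 → best response Highway.
Driver C against (Tunnel, Highway): payoffs 6, 9, 7 → best response Tunnel.
Driver C against (Tunnel, Avenue): payoffs 8, 3, 11 → best response Backroad.
Driver C against (Backroad, Highway): payoffs 6, 5, 0 → best response Bridge.
Driver C against (Backroad, Avenue): payoffs 8, 4, 12 → best response Backroad.
Mutual best responses: (Tunnel, Highway, Tunnel).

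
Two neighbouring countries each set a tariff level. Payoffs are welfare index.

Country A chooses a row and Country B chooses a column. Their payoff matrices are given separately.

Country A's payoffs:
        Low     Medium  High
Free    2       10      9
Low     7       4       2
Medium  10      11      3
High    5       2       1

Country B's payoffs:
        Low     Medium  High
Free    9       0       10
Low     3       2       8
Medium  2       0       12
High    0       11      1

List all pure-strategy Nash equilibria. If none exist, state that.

The unique pure-strategy Nash equilibrium is (Free, High).

Country A against Low: payoffs 2, 7, 10, 5 → best response Medium.
Country A against Medium: payoffs 10, 4, 11, 2 → best response Medium.
Country A against High: payoffs 9, 2, 3, 1 → best response Free.
Country B against Free: payoffs 9, 0, 10 → best response High.
Country B against Low: payoffs 3, 2, 8 → best response High.
Country B against Medium: payoffs 2, 0, 12 → best response High.
Country B against High: payoffs 0, 11, 1 → best response Medium.
Mutual best responses: (Free, High).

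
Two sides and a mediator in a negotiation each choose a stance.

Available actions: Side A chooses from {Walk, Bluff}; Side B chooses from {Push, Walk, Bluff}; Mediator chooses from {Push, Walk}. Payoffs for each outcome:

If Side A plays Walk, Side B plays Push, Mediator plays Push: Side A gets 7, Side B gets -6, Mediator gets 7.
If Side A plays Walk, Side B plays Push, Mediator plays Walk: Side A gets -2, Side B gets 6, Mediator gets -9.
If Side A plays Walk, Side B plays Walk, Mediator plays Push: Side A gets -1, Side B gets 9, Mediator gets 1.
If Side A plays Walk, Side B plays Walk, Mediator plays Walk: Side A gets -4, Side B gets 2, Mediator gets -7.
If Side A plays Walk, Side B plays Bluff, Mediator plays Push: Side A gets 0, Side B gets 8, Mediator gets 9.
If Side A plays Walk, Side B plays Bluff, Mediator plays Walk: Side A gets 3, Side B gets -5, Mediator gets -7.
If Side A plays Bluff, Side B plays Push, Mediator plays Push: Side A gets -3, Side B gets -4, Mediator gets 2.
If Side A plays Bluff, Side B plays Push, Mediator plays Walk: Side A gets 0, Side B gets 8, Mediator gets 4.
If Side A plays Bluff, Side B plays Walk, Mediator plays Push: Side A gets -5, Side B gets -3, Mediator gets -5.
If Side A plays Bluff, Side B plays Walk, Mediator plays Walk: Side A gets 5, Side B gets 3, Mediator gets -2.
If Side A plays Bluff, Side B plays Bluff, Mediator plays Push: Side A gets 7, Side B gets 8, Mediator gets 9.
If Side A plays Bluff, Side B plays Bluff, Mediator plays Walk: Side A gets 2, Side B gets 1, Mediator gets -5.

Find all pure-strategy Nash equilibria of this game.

Side A against (Push, Push): payoffs 7, -3 → best response Walk.
Side A against (Push, Walk): payoffs -2, 0 → best response Bluff.
Side A against (Walk, Push): payoffs -1, -5 → best response Walk.
Side A against (Walk, Walk): payoffs -4, 5 → best response Bluff.
Side A against (Bluff, Push): payoffs 0, 7 → best response Bluff.
Side A against (Bluff, Walk): payoffs 3, 2 → best response Walk.
Side B against (Walk, Push): payoffs -6, 9, 8 → best response Walk.
Side B against (Walk, Walk): payoffs 6, 2, -5 → best response Push.
Side B against (Bluff, Push): payoffs -4, -3, 8 → best response Bluff.
Side B against (Bluff, Walk): payoffs 8, 3, 1 → best response Push.
Mediator against (Walk, Push): payoffs 7, -9 → best response Push.
Mediator against (Walk, Walk): payoffs 1, -7 → best response Push.
Mediator against (Walk, Bluff): payoffs 9, -7 → best response Push.
Mediator against (Bluff, Push): payoffs 2, 4 → best response Walk.
Mediator against (Bluff, Walk): payoffs -5, -2 → best response Walk.
Mediator against (Bluff, Bluff): payoffs 9, -5 → best response Push.
Mutual best responses: (Walk, Walk, Push); (Bluff, Push, Walk); (Bluff, Bluff, Push).

Pure-strategy Nash equilibria: (Walk, Walk, Push), (Bluff, Push, Walk), (Bluff, Bluff, Push)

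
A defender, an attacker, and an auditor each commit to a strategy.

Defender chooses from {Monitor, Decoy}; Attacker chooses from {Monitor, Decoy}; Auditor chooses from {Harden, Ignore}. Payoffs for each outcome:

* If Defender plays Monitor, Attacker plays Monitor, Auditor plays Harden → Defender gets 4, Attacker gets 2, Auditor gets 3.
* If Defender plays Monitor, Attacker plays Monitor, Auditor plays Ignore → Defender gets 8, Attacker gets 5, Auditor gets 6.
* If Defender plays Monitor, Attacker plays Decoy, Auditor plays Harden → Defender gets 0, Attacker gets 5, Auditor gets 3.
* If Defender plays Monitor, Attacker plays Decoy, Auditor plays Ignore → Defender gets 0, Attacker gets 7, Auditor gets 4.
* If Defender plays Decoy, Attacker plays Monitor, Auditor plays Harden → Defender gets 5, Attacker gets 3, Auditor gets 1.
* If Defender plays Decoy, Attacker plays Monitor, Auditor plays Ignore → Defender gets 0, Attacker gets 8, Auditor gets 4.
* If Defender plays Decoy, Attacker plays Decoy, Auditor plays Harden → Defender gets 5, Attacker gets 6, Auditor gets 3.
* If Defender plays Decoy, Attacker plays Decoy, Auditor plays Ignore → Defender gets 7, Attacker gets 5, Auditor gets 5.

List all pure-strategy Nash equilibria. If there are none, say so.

(Monitor, Monitor, Harden): Defender can switch to Decoy (4 → 5). Not NE.
(Monitor, Monitor, Ignore): Attacker can switch to Decoy (5 → 7). Not NE.
(Monitor, Decoy, Harden): Defender can switch to Decoy (0 → 5). Not NE.
(Monitor, Decoy, Ignore): Defender can switch to Decoy (0 → 7). Not NE.
(Decoy, Monitor, Harden): Attacker can switch to Decoy (3 → 6). Not NE.
(Decoy, Monitor, Ignore): Defender can switch to Monitor (0 → 8). Not NE.
(Decoy, Decoy, Harden): Auditor can switch to Ignore (3 → 5). Not NE.
(Decoy, Decoy, Ignore): Attacker can switch to Monitor (5 → 8). Not NE.

This game has no pure Nash equilibrium.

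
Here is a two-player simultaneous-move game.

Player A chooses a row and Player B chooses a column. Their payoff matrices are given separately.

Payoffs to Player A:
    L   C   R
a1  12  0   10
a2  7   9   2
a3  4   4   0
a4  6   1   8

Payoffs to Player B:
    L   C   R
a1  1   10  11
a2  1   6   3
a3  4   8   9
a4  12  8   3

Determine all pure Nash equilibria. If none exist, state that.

The pure Nash equilibria are (a1, R); (a2, C).

For each player, find the best response to each opponent profile; mutual best responses are the pure NE.
Player A against L: payoffs 12, 7, 4, 6 → best response a1.
Player A against C: payoffs 0, 9, 4, 1 → best response a2.
Player A against R: payoffs 10, 2, 0, 8 → best response a1.
Player B against a1: payoffs 1, 10, 11 → best response R.
Player B against a2: payoffs 1, 6, 3 → best response C.
Player B against a3: payoffs 4, 8, 9 → best response R.
Player B against a4: payoffs 12, 8, 3 → best response L.
Mutual best responses: (a1, R); (a2, C).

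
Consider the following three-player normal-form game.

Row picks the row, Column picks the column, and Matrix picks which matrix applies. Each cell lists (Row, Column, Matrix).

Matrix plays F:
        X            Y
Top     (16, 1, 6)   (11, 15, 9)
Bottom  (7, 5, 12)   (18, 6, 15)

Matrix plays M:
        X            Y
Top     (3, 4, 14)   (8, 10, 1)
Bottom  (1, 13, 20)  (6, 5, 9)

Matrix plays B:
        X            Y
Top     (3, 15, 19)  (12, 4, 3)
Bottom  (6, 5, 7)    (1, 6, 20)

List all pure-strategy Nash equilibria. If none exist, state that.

There is no pure-strategy Nash equilibrium.

Row against (X, F): payoffs 16, 7 → best response Top.
Row against (X, M): payoffs 3, 1 → best response Top.
Row against (X, B): payoffs 3, 6 → best response Bottom.
Row against (Y, F): payoffs 11, 18 → best response Bottom.
Row against (Y, M): payoffs 8, 6 → best response Top.
Row against (Y, B): payoffs 12, 1 → best response Top.
Column against (Top, F): payoffs 1, 15 → best response Y.
Column against (Top, M): payoffs 4, 10 → best response Y.
Column against (Top, B): payoffs 15, 4 → best response X.
Column against (Bottom, F): payoffs 5, 6 → best response Y.
Column against (Bottom, M): payoffs 13, 5 → best response X.
Column against (Bottom, B): payoffs 5, 6 → best response Y.
Matrix against (Top, X): payoffs 6, 14, 19 → best response B.
Matrix against (Top, Y): payoffs 9, 1, 3 → best response F.
Matrix against (Bottom, X): payoffs 12, 20, 7 → best response M.
Matrix against (Bottom, Y): payoffs 15, 9, 20 → best response B.
No profile is a mutual best response for all players.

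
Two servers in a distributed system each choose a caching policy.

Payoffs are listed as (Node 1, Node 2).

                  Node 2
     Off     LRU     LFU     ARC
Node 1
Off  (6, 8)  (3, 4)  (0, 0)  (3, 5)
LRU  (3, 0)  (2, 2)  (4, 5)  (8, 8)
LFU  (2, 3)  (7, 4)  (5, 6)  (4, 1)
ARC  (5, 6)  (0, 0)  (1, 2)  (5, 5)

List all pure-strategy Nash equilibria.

(Off, Off): Node 1 gets 6, best alternative 5; Node 2 gets 8, best alternative 5. No profitable deviation — NE.
(Off, LRU): Node 1 can switch to LFU (3 → 7). Not NE.
(Off, LFU): Node 1 can switch to LRU (0 → 4). Not NE.
(Off, ARC): Node 1 can switch to LRU (3 → 8). Not NE.
(LRU, Off): Node 1 can switch to Off (3 → 6). Not NE.
(LRU, LRU): Node 1 can switch to Off (2 → 3). Not NE.
(LRU, LFU): Node 1 can switch to LFU (4 → 5). Not NE.
(LRU, ARC): Node 1 gets 8, best alternative 5; Node 2 gets 8, best alternative 5. No profitable deviation — NE.
(LFU, Off): Node 1 can switch to Off (2 → 6). Not NE.
(LFU, LRU): Node 2 can switch to LFU (4 → 6). Not NE.
(LFU, LFU): Node 1 gets 5, best alternative 4; Node 2 gets 6, best alternative 4. No profitable deviation — NE.
(The remaining 5 profiles each have a profitable deviation by the same check.)

The pure Nash equilibria are (Off, Off), (LRU, ARC), (LFU, LFU).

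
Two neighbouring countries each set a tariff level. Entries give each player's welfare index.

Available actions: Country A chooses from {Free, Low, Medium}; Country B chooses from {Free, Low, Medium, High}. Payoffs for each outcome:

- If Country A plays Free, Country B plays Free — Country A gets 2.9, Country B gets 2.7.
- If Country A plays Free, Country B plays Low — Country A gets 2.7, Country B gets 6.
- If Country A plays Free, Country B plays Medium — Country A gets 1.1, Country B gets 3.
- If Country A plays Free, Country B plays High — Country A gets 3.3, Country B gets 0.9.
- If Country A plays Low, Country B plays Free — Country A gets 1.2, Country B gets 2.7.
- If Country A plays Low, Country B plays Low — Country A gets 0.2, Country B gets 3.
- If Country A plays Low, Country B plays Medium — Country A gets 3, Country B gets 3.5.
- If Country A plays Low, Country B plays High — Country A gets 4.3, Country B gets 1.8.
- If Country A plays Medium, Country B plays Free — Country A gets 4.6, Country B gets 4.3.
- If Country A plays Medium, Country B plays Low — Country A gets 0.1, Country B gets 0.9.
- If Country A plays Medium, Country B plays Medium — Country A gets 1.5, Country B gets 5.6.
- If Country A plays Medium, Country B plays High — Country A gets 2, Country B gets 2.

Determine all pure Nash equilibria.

Pure-strategy Nash equilibria: (Free, Low) and (Low, Medium)

(Free, Free): Country A can switch to Medium (2.9 → 4.6). Not NE.
(Free, Low): Country A gets 2.7, best alternative 0.2; Country B gets 6, best alternative 3. No profitable deviation — NE.
(Free, Medium): Country A can switch to Low (1.1 → 3). Not NE.
(Free, High): Country A can switch to Low (3.3 → 4.3). Not NE.
(Low, Free): Country A can switch to Free (1.2 → 2.9). Not NE.
(Low, Low): Country A can switch to Free (0.2 → 2.7). Not NE.
(Low, Medium): Country A gets 3, best alternative 1.5; Country B gets 3.5, best alternative 3. No profitable deviation — NE.
(Low, High): Country B can switch to Free (1.8 → 2.7). Not NE.
(Medium, Free): Country B can switch to Medium (4.3 → 5.6). Not NE.
(Medium, Low): Country A can switch to Free (0.1 → 2.7). Not NE.
(The remaining 2 profiles each have a profitable deviation by the same check.)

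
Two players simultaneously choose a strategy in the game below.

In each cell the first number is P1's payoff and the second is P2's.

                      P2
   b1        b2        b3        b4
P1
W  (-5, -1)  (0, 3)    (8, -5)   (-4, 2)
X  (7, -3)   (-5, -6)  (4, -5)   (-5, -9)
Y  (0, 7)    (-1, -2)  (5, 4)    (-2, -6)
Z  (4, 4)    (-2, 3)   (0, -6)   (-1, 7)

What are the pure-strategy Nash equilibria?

The pure Nash equilibria are (W, b2) and (X, b1) and (Z, b4).

Check each profile: it is a Nash equilibrium iff no player can strictly gain by switching unilaterally.
(W, b1): P1 can switch to X (-5 → 7). Not NE.
(W, b2): P1 gets 0, best alternative -1; P2 gets 3, best alternative 2. No profitable deviation — NE.
(W, b3): P2 can switch to b1 (-5 → -1). Not NE.
(W, b4): P1 can switch to Y (-4 → -2). Not NE.
(X, b1): P1 gets 7, best alternative 4; P2 gets -3, best alternative -5. No profitable deviation — NE.
(X, b2): P1 can switch to W (-5 → 0). Not NE.
(X, b3): P1 can switch to W (4 → 8). Not NE.
(X, b4): P1 can switch to W (-5 → -4). Not NE.
(Y, b1): P1 can switch to X (0 → 7). Not NE.
(Y, b2): P1 can switch to W (-1 → 0). Not NE.
(Z, b4): P1 gets -1, best alternative -2; P2 gets 7, best alternative 4. No profitable deviation — NE.
(The remaining 5 profiles each have a profitable deviation by the same check.)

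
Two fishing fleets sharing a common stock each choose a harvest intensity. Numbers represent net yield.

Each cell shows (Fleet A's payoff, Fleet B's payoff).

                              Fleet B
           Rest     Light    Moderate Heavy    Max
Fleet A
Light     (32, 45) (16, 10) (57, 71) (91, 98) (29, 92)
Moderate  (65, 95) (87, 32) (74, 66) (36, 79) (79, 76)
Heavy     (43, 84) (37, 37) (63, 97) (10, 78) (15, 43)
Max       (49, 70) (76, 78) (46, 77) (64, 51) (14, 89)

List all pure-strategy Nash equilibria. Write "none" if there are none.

(Light, Rest): Fleet A can switch to Moderate (32 → 65). Not NE.
(Light, Light): Fleet A can switch to Moderate (16 → 87). Not NE.
(Light, Moderate): Fleet A can switch to Moderate (57 → 74). Not NE.
(Light, Heavy): Fleet A gets 91, best alternative 64; Fleet B gets 98, best alternative 92. No profitable deviation — NE.
(Light, Max): Fleet A can switch to Moderate (29 → 79). Not NE.
(Moderate, Rest): Fleet A gets 65, best alternative 49; Fleet B gets 95, best alternative 79. No profitable deviation — NE.
(Moderate, Light): Fleet B can switch to Rest (32 → 95). Not NE.
(Moderate, Moderate): Fleet B can switch to Rest (66 → 95). Not NE.
(The remaining 12 profiles each have a profitable deviation by the same check.)

(Light, Heavy); (Moderate, Rest)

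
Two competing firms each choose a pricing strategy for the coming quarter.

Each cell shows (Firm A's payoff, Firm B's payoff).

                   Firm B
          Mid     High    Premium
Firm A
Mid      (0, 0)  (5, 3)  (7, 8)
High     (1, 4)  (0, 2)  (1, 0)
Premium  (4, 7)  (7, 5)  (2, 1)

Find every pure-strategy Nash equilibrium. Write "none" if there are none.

Pure-strategy Nash equilibria: (Mid, Premium), (Premium, Mid)

(Mid, Mid): Firm A can switch to High (0 → 1). Not NE.
(Mid, High): Firm A can switch to Premium (5 → 7). Not NE.
(Mid, Premium): Firm A gets 7, best alternative 2; Firm B gets 8, best alternative 3. No profitable deviation — NE.
(High, Mid): Firm A can switch to Premium (1 → 4). Not NE.
(High, High): Firm A can switch to Mid (0 → 5). Not NE.
(High, Premium): Firm A can switch to Mid (1 → 7). Not NE.
(Premium, Mid): Firm A gets 4, best alternative 1; Firm B gets 7, best alternative 5. No profitable deviation — NE.
(Premium, High): Firm B can switch to Mid (5 → 7). Not NE.
(The remaining 1 profile has a profitable deviation by the same check.)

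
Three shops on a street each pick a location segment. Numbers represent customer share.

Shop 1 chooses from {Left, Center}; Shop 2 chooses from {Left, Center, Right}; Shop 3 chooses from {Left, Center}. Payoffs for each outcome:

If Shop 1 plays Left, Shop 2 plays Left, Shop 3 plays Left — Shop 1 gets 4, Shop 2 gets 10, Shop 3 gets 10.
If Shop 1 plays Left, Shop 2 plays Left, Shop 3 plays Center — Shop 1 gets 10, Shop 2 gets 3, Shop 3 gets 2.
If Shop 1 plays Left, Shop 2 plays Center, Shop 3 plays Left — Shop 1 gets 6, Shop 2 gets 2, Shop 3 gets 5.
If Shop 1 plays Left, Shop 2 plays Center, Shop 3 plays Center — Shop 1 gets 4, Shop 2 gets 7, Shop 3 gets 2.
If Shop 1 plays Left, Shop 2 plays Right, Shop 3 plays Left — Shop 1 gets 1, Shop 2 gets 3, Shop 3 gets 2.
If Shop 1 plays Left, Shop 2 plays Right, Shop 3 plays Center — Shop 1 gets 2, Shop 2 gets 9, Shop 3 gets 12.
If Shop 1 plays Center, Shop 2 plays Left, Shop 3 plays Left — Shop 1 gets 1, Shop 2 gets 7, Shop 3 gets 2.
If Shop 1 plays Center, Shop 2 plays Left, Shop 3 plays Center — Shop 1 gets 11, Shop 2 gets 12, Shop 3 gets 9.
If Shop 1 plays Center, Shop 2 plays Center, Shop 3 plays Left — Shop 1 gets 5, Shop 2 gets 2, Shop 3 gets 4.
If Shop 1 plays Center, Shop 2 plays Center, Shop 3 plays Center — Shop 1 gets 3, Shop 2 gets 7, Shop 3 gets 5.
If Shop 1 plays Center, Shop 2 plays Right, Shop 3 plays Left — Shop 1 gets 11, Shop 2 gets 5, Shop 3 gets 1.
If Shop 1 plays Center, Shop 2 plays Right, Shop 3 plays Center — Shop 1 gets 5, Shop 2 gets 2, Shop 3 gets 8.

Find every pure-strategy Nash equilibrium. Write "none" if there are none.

Pure-strategy Nash equilibria: (Left, Left, Left) and (Center, Left, Center)

Mark each player's best response to every combination of opponents' strategies; a profile where every player is best-responding is a pure Nash equilibrium.
Shop 1 against (Left, Left): payoffs 4, 1 → best response Left.
Shop 1 against (Left, Center): payoffs 10, 11 → best response Center.
Shop 1 against (Center, Left): payoffs 6, 5 → best response Left.
Shop 1 against (Center, Center): payoffs 4, 3 → best response Left.
Shop 1 against (Right, Left): payoffs 1, 11 → best response Center.
Shop 1 against (Right, Center): payoffs 2, 5 → best response Center.
Shop 2 against (Left, Left): payoffs 10, 2, 3 → best response Left.
Shop 2 against (Left, Center): payoffs 3, 7, 9 → best response Right.
Shop 2 against (Center, Left): payoffs 7, 2, 5 → best response Left.
Shop 2 against (Center, Center): payoffs 12, 7, 2 → best response Left.
Shop 3 against (Left, Left): payoffs 10, 2 → best response Left.
Shop 3 against (Left, Center): payoffs 5, 2 → best response Left.
Shop 3 against (Left, Right): payoffs 2, 12 → best response Center.
Shop 3 against (Center, Left): payoffs 2, 9 → best response Center.
Shop 3 against (Center, Center): payoffs 4, 5 → best response Center.
Shop 3 against (Center, Right): payoffs 1, 8 → best response Center.
Mutual best responses: (Left, Left, Left); (Center, Left, Center).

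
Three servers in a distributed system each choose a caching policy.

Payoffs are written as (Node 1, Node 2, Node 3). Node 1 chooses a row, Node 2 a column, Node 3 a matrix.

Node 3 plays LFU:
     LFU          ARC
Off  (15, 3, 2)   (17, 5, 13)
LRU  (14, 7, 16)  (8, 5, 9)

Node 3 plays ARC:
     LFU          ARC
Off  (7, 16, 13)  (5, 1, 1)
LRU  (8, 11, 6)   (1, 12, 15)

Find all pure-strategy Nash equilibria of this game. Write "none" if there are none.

(Off, ARC, LFU)

(Off, LFU, LFU): Node 2 can switch to ARC (3 → 5). Not NE.
(Off, LFU, ARC): Node 1 can switch to LRU (7 → 8). Not NE.
(Off, ARC, LFU): Node 1 gets 17, best alternative 8; Node 2 gets 5, best alternative 3; Node 3 gets 13, best alternative 1. No profitable deviation — NE.
(Off, ARC, ARC): Node 2 can switch to LFU (1 → 16). Not NE.
(LRU, LFU, LFU): Node 1 can switch to Off (14 → 15). Not NE.
(LRU, LFU, ARC): Node 2 can switch to ARC (11 → 12). Not NE.
(LRU, ARC, LFU): Node 1 can switch to Off (8 → 17). Not NE.
(LRU, ARC, ARC): Node 1 can switch to Off (1 → 5). Not NE.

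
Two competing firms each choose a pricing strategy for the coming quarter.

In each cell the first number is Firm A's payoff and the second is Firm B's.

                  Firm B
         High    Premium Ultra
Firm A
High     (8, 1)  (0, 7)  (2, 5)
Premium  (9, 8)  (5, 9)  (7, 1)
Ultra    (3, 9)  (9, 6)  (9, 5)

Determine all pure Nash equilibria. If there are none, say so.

No pure-strategy Nash equilibrium.

(High, High): Firm A can switch to Premium (8 → 9). Not NE.
(High, Premium): Firm A can switch to Premium (0 → 5). Not NE.
(High, Ultra): Firm A can switch to Premium (2 → 7). Not NE.
(Premium, High): Firm B can switch to Premium (8 → 9). Not NE.
(Premium, Premium): Firm A can switch to Ultra (5 → 9). Not NE.
(Premium, Ultra): Firm A can switch to Ultra (7 → 9). Not NE.
(Ultra, High): Firm A can switch to High (3 → 8). Not NE.
(Ultra, Premium): Firm B can switch to High (6 → 9). Not NE.
(The remaining 1 profile has a profitable deviation by the same check.)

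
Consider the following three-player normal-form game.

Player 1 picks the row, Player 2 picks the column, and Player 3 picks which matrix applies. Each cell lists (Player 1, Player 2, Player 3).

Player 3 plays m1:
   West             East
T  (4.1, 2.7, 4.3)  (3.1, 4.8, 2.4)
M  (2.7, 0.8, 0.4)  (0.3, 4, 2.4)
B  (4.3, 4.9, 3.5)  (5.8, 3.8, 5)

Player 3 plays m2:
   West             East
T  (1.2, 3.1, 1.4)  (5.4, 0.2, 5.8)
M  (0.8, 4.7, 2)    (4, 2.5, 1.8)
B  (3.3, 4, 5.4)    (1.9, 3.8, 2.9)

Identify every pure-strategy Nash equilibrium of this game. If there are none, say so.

(B, West, m2)

Mark each player's best response to every combination of opponents' strategies; a profile where every player is best-responding is a pure Nash equilibrium.
Player 1 against (West, m1): payoffs 4.1, 2.7, 4.3 → best response B.
Player 1 against (West, m2): payoffs 1.2, 0.8, 3.3 → best response B.
Player 1 against (East, m1): payoffs 3.1, 0.3, 5.8 → best response B.
Player 1 against (East, m2): payoffs 5.4, 4, 1.9 → best response T.
Player 2 against (T, m1): payoffs 2.7, 4.8 → best response East.
Player 2 against (T, m2): payoffs 3.1, 0.2 → best response West.
Player 2 against (M, m1): payoffs 0.8, 4 → best response East.
Player 2 against (M, m2): payoffs 4.7, 2.5 → best response West.
Player 2 against (B, m1): payoffs 4.9, 3.8 → best response West.
Player 2 against (B, m2): payoffs 4, 3.8 → best response West.
Player 3 against (T, West): payoffs 4.3, 1.4 → best response m1.
Player 3 against (T, East): payoffs 2.4, 5.8 → best response m2.
Player 3 against (M, West): payoffs 0.4, 2 → best response m2.
Player 3 against (M, East): payoffs 2.4, 1.8 → best response m1.
Player 3 against (B, West): payoffs 3.5, 5.4 → best response m2.
Player 3 against (B, East): payoffs 5, 2.9 → best response m1.
Mutual best responses: (B, West, m2).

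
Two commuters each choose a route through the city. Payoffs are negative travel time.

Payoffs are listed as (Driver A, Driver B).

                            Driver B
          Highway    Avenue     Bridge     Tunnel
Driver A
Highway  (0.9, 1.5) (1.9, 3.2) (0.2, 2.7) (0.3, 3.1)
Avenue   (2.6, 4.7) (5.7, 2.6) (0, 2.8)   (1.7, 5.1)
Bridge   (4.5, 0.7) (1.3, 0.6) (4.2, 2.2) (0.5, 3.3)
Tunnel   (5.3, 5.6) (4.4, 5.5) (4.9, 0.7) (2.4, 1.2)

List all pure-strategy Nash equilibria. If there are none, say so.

(Tunnel, Highway)

Driver A against Highway: payoffs 0.9, 2.6, 4.5, 5.3 → best response Tunnel.
Driver A against Avenue: payoffs 1.9, 5.7, 1.3, 4.4 → best response Avenue.
Driver A against Bridge: payoffs 0.2, 0, 4.2, 4.9 → best response Tunnel.
Driver A against Tunnel: payoffs 0.3, 1.7, 0.5, 2.4 → best response Tunnel.
Driver B against Highway: payoffs 1.5, 3.2, 2.7, 3.1 → best response Avenue.
Driver B against Avenue: payoffs 4.7, 2.6, 2.8, 5.1 → best response Tunnel.
Driver B against Bridge: payoffs 0.7, 0.6, 2.2, 3.3 → best response Tunnel.
Driver B against Tunnel: payoffs 5.6, 5.5, 0.7, 1.2 → best response Highway.
Mutual best responses: (Tunnel, Highway).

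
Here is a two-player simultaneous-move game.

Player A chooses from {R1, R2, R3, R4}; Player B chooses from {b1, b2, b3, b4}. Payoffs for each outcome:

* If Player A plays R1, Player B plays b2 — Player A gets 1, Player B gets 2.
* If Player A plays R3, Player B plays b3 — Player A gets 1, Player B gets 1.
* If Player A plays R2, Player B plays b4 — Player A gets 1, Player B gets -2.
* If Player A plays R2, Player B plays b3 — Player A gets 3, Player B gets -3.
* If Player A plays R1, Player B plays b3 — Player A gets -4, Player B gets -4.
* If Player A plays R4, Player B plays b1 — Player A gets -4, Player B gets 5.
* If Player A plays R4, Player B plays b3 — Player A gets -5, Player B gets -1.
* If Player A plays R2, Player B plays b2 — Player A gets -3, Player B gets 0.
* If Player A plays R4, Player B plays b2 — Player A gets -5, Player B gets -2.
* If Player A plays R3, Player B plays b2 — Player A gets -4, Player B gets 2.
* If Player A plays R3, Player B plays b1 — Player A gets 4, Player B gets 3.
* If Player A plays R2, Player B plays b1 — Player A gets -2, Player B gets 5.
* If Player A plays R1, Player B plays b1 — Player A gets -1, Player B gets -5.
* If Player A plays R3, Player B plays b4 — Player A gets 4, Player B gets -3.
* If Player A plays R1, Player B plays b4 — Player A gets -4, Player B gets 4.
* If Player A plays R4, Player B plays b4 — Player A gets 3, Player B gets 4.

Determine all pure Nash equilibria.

Mark each player's best response to every combination of opponents' strategies; a profile where every player is best-responding is a pure Nash equilibrium.
Player A against b1: payoffs -1, -2, 4, -4 → best response R3.
Player A against b2: payoffs 1, -3, -4, -5 → best response R1.
Player A against b3: payoffs -4, 3, 1, -5 → best response R2.
Player A against b4: payoffs -4, 1, 4, 3 → best response R3.
Player B against R1: payoffs -5, 2, -4, 4 → best response b4.
Player B against R2: payoffs 5, 0, -3, -2 → best response b1.
Player B against R3: payoffs 3, 2, 1, -3 → best response b1.
Player B against R4: payoffs 5, -2, -1, 4 → best response b1.
Mutual best responses: (R3, b1).

(R3, b1)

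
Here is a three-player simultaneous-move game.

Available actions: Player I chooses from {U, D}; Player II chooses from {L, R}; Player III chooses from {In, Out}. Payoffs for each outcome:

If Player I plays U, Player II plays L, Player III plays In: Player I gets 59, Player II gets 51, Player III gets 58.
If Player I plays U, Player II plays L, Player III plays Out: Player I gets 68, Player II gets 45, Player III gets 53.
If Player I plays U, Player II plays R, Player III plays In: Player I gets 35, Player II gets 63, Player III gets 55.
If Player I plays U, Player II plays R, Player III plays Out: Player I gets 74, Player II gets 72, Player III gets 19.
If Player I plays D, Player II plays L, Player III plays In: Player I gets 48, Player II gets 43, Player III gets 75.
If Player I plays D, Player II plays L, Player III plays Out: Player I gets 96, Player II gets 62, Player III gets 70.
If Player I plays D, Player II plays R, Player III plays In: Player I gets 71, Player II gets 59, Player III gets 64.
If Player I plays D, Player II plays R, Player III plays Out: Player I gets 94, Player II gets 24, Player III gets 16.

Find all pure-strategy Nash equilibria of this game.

(D, R, In)

(U, L, In): Player II can switch to R (51 → 63). Not NE.
(U, L, Out): Player I can switch to D (68 → 96). Not NE.
(U, R, In): Player I can switch to D (35 → 71). Not NE.
(U, R, Out): Player I can switch to D (74 → 94). Not NE.
(D, L, In): Player I can switch to U (48 → 59). Not NE.
(D, L, Out): Player III can switch to In (70 → 75). Not NE.
(D, R, In): Player I gets 71, best alternative 35; Player II gets 59, best alternative 43; Player III gets 64, best alternative 16. No profitable deviation — NE.
(D, R, Out): Player II can switch to L (24 → 62). Not NE.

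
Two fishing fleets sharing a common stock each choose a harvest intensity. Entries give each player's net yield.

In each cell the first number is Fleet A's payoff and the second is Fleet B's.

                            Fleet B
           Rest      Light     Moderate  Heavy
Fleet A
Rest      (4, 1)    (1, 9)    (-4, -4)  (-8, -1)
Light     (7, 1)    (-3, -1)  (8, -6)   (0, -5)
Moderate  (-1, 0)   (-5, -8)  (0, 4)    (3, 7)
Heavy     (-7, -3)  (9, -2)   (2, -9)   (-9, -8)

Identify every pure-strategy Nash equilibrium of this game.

(Light, Rest), (Moderate, Heavy), (Heavy, Light)

Fleet A against Rest: payoffs 4, 7, -1, -7 → best response Light.
Fleet A against Light: payoffs 1, -3, -5, 9 → best response Heavy.
Fleet A against Moderate: payoffs -4, 8, 0, 2 → best response Light.
Fleet A against Heavy: payoffs -8, 0, 3, -9 → best response Moderate.
Fleet B against Rest: payoffs 1, 9, -4, -1 → best response Light.
Fleet B against Light: payoffs 1, -1, -6, -5 → best response Rest.
Fleet B against Moderate: payoffs 0, -8, 4, 7 → best response Heavy.
Fleet B against Heavy: payoffs -3, -2, -9, -8 → best response Light.
Mutual best responses: (Light, Rest); (Moderate, Heavy); (Heavy, Light).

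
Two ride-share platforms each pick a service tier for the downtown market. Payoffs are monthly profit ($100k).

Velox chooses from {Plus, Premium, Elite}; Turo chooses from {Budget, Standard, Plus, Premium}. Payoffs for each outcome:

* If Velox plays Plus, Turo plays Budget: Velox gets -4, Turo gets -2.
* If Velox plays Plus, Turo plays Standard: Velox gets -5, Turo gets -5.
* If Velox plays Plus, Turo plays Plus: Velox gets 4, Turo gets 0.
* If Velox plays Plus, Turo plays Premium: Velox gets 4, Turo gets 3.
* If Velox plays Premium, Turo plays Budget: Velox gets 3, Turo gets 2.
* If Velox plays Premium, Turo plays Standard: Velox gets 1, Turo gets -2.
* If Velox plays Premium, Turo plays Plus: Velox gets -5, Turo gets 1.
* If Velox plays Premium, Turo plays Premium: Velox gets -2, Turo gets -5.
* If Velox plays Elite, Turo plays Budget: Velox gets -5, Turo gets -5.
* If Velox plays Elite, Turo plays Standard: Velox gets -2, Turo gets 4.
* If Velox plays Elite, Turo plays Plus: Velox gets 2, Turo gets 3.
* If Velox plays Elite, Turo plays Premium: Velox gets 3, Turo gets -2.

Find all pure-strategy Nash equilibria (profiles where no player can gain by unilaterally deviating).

(Plus, Premium); (Premium, Budget)

Velox against Budget: payoffs -4, 3, -5 → best response Premium.
Velox against Standard: payoffs -5, 1, -2 → best response Premium.
Velox against Plus: payoffs 4, -5, 2 → best response Plus.
Velox against Premium: payoffs 4, -2, 3 → best response Plus.
Turo against Plus: payoffs -2, -5, 0, 3 → best response Premium.
Turo against Premium: payoffs 2, -2, 1, -5 → best response Budget.
Turo against Elite: payoffs -5, 4, 3, -2 → best response Standard.
Mutual best responses: (Plus, Premium); (Premium, Budget).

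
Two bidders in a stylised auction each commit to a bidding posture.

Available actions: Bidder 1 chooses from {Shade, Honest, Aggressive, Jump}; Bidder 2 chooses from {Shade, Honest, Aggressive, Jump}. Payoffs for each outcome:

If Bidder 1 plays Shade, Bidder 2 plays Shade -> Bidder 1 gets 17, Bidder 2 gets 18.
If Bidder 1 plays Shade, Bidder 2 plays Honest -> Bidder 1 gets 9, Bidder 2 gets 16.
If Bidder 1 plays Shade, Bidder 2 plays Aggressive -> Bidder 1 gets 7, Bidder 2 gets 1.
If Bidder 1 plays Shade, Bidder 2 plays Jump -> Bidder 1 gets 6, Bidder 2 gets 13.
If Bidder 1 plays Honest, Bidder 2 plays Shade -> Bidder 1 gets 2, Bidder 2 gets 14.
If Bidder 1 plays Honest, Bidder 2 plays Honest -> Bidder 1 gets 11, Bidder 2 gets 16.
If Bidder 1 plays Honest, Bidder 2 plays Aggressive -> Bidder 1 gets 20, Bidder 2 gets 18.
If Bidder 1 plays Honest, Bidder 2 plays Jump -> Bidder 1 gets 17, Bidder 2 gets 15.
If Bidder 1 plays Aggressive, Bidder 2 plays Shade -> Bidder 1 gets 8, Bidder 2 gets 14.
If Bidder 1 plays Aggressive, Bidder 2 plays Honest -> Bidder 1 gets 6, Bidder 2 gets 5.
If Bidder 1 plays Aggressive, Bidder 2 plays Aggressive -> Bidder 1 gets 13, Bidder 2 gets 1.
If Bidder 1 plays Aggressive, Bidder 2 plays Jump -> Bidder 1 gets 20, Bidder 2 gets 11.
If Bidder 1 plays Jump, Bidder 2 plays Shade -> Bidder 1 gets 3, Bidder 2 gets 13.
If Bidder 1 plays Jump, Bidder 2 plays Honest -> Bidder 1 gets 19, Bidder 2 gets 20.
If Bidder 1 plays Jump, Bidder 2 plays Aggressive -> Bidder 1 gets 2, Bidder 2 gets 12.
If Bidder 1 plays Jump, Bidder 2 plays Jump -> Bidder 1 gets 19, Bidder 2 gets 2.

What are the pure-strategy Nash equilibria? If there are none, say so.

Check each profile: it is a Nash equilibrium iff no player can strictly gain by switching unilaterally.
(Shade, Shade): Bidder 1 gets 17, best alternative 8; Bidder 2 gets 18, best alternative 16. No profitable deviation — NE.
(Shade, Honest): Bidder 1 can switch to Honest (9 → 11). Not NE.
(Shade, Aggressive): Bidder 1 can switch to Honest (7 → 20). Not NE.
(Shade, Jump): Bidder 1 can switch to Honest (6 → 17). Not NE.
(Honest, Shade): Bidder 1 can switch to Shade (2 → 17). Not NE.
(Honest, Honest): Bidder 1 can switch to Jump (11 → 19). Not NE.
(Honest, Aggressive): Bidder 1 gets 20, best alternative 13; Bidder 2 gets 18, best alternative 16. No profitable deviation — NE.
(Honest, Jump): Bidder 1 can switch to Aggressive (17 → 20). Not NE.
(Aggressive, Shade): Bidder 1 can switch to Shade (8 → 17). Not NE.
(Aggressive, Honest): Bidder 1 can switch to Shade (6 → 9). Not NE.
(Jump, Honest): Bidder 1 gets 19, best alternative 11; Bidder 2 gets 20, best alternative 13. No profitable deviation — NE.
(The remaining 5 profiles each have a profitable deviation by the same check.)

Pure-strategy Nash equilibria: (Shade, Shade), (Honest, Aggressive), (Jump, Honest)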